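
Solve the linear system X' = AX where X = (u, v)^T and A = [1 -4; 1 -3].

u(t) = 2K_1e^(-t) + 2K_2te^(-t) - K_2e^(-t), v(t) = K_1e^(-t) + K_2te^(-t) - K_2e^(-t)

Coefficient matrix A = [[1, -4], [1, -3]].
Characteristic polynomial det(A - λI) = λ^2 + 2λ + 1 = 0.
Single eigenvalue λ = -1 with algebraic multiplicity 2.
Eigenvector v = (2,1); generalized eigenvector w with (A-λI)w=v is (-1,-1).
General solution: e^(-t)[K_1·v + K_2·(t·v + w)].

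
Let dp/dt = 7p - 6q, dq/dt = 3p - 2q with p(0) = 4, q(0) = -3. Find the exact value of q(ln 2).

92

A = [[7,-6],[3,-2]]; eigenvalues λ = 4, 1.
Eigenvectors: (2,1) for λ=4, (1,1) for λ=1.
From the initial condition, c_1 = 7, c_2 = -10.
q(ln 2) = (7)(2^4)(1) + (-10)(2^1)(1) = 92.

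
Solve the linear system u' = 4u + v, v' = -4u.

u(t) = -C_1e^(2t) - C_2te^(2t) - 2C_2e^(2t), v(t) = 2C_1e^(2t) + 2C_2te^(2t) + 3C_2e^(2t)

Coefficient matrix A = [[4, 1], [-4, 0]].
Characteristic polynomial det(A - λI) = λ^2 - 4λ + 4 = 0.
Single eigenvalue λ = 2 with algebraic multiplicity 2.
Eigenvector v = (-1,2); generalized eigenvector w with (A-λI)w=v is (-2,3).
General solution: e^(2t)[C_1·v + C_2·(t·v + w)].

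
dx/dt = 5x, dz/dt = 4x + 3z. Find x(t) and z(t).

Coefficient matrix A = [[5, 0], [4, 3]].
Characteristic polynomial det(A - λI) = λ^2 - 8λ + 15 = 0.
Eigenvalues λ = 3, 5.
For λ=3: (A-λI) row 1 is [2, 0], so an eigenvector is (0, 1).
For λ=5: (A-λI) row 2 is [4, -2], so an eigenvector is (1, 2).
General solution: K_1e^(3t)(0,1) + K_2e^(5t)(1,2).

x(t) = K_2e^(5t), z(t) = K_1e^(3t) + 2K_2e^(5t)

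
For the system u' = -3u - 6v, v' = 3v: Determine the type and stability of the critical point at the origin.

saddle

A = [[-3,-6],[0,3]]; det(A-λI) = λ^2 - 9.
λ = 3, -3: opposite signs.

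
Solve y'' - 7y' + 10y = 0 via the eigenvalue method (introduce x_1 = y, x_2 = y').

y(t) = K_1e^(5t) + K_2e^(2t)

Let x_1 = y, x_2 = y'. Then x_1' = x_2 and x_2' = -10x_1 + 7x_2.
A = [[0,1],[-10,7]]; det(A-λI) = λ^2 - 7λ + 10.
Eigenvalues λ = 5, 2 with eigenvectors (1,5), (1,2).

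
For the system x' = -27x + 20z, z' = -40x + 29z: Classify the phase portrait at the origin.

unstable spiral

A = [[-27,20],[-40,29]]; det(A-λI) = λ^2 - 2λ + 17.
λ = 1 ± 4i: positive real part.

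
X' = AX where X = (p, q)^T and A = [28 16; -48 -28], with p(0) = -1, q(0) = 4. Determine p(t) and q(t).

p(t) = 4e^(4t) - 5e^(-4t), q(t) = -6e^(4t) + 10e^(-4t)

Coefficient matrix A = [[28, 16], [-48, -28]].
Characteristic polynomial det(A - λI) = λ^2 - 16 = 0.
Eigenvalues λ = 4, -4.
For λ=4: (A-λI) row 1 is [24, 16], so an eigenvector is (-2, 3).
For λ=-4: (A-λI) row 1 is [32, 16], so an eigenvector is (-1, 2).
General solution: C_1e^(4t)(-2,3) + C_2e^(-4t)(-1,2).
Applying p(0)=-1, q(0)=4 gives C_1=-2, C_2=5.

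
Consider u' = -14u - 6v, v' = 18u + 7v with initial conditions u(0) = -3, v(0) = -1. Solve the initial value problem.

Coefficient matrix A = [[-14, -6], [18, 7]].
Characteristic polynomial det(A - λI) = λ^2 + 7λ + 10 = 0.
Eigenvalues λ = -5, -2.
For λ=-5: (A-λI) row 1 is [-9, -6], so an eigenvector is (2, -3).
For λ=-2: (A-λI) row 1 is [-12, -6], so an eigenvector is (1, -2).
General solution: C_1e^(-5t)(2,-3) + C_2e^(-2t)(1,-2).
Applying u(0)=-3, v(0)=-1 gives C_1=-7, C_2=11.

u(t) = 11e^(-2t) - 14e^(-5t), v(t) = -22e^(-2t) + 21e^(-5t)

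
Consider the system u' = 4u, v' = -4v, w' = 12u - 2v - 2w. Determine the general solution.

u(t) = K_1e^(4t), v(t) = K_2e^(-4t), w(t) = 2K_1e^(4t) + K_2e^(-4t) + K_3e^(-2t)

Coefficient matrix A = [[4, 0, 0], [0, -4, 0], [12, -2, -2]].
det(A - λI) = 0 gives eigenvalues λ = 4, -4, -2.
For λ=4: eigenvector (1,0,2).
For λ=-4: eigenvector (0,1,1).
For λ=-2: eigenvector (0,0,1).
General solution: K_1e^(4t)(1,0,2) + K_2e^(-4t)(0,1,1) + K_3e^(-2t)(0,0,1).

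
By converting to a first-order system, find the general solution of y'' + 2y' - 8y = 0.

Let x_1 = y, x_2 = y'. Then x_1' = x_2 and x_2' = 8x_1 - 2x_2.
A = [[0,1],[8,-2]]; det(A-λI) = λ^2 + 2λ - 8.
Eigenvalues λ = 2, -4 with eigenvectors (1,2), (1,-4).

y(t) = c_1e^(2t) + c_2e^(-4t)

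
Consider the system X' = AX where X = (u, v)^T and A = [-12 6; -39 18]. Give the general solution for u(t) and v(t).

Coefficient matrix A = [[-12, 6], [-39, 18]].
Characteristic polynomial det(A - λI) = λ^2 - 6λ + 18 = 0.
Eigenvalues λ = 3 ± 3i (complex conjugate pair).
For λ=3+3i: an eigenvector is (1,2) - i(-1,-3) = (1 + i, 2 + 3i).
A real fundamental pair from Re and Im of e^((3+3i)t)v: X_1 = e^(3t)(cos(3t)·(1,2) + sin(3t)·(-1,-3)), X_2 = e^(3t)(sin(3t)·(1,2) - cos(3t)·(-1,-3)).
General solution: K_1X_1 + K_2X_2.

u(t) = -K_1e^(3t)sin(3t) + K_1e^(3t)cos(3t) + K_2e^(3t)sin(3t) + K_2e^(3t)cos(3t), v(t) = -3K_1e^(3t)sin(3t) + 2K_1e^(3t)cos(3t) + 2K_2e^(3t)sin(3t) + 3K_2e^(3t)cos(3t)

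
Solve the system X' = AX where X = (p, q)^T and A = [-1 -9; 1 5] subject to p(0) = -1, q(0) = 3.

Coefficient matrix A = [[-1, -9], [1, 5]].
Characteristic polynomial det(A - λI) = λ^2 - 4λ + 4 = 0.
Single eigenvalue λ = 2 with algebraic multiplicity 2.
Eigenvector v = (3,-1); generalized eigenvector w with (A-λI)w=v is (2,-1).
General solution: e^(2t)[c_1·v + c_2·(t·v + w)].
Applying p(0)=-1, q(0)=3 gives c_1=5, c_2=-8.

p(t) = -24te^(2t) - e^(2t), q(t) = 8te^(2t) + 3e^(2t)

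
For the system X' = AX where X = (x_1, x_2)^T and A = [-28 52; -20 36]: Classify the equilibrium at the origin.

A = [[-28,52],[-20,36]]; det(A-λI) = λ^2 - 8λ + 32.
λ = 4 ± 4i: positive real part.

unstable spiral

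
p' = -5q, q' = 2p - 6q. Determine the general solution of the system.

Coefficient matrix A = [[0, -5], [2, -6]].
Characteristic polynomial det(A - λI) = λ^2 + 6λ + 10 = 0.
Eigenvalues λ = -3 ± i (complex conjugate pair).
For λ=-3+i: an eigenvector is (-1,-1) - i(2,1) = (-1 - 2i, -1 - i).
A real fundamental pair from Re and Im of e^((-3+i)t)v: X_1 = e^(-3t)(cos(t)·(-1,-1) + sin(t)·(2,1)), X_2 = e^(-3t)(sin(t)·(-1,-1) - cos(t)·(2,1)).
General solution: C_1X_1 + C_2X_2.

p(t) = 2C_1e^(-3t)sin(t) - C_1e^(-3t)cos(t) - C_2e^(-3t)sin(t) - 2C_2e^(-3t)cos(t), q(t) = C_1e^(-3t)sin(t) - C_1e^(-3t)cos(t) - C_2e^(-3t)sin(t) - C_2e^(-3t)cos(t)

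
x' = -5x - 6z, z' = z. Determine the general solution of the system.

x(t) = C_1e^(-5t) - C_2e^(t), z(t) = C_2e^(t)

Coefficient matrix A = [[-5, -6], [0, 1]].
Characteristic polynomial det(A - λI) = λ^2 + 4λ - 5 = 0.
Eigenvalues λ = -5, 1.
For λ=-5: (A-λI) row 1 is [0, -6], so an eigenvector is (1, 0).
For λ=1: (A-λI) row 1 is [-6, -6], so an eigenvector is (-1, 1).
General solution: C_1e^(-5t)(1,0) + C_2e^(t)(-1,1).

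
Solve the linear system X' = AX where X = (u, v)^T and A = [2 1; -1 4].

u(t) = -K_1e^(3t) - K_2te^(3t) - K_2e^(3t), v(t) = -K_1e^(3t) - K_2te^(3t) - 2K_2e^(3t)

Coefficient matrix A = [[2, 1], [-1, 4]].
Characteristic polynomial det(A - λI) = λ^2 - 6λ + 9 = 0.
Single eigenvalue λ = 3 with algebraic multiplicity 2.
Eigenvector v = (-1,-1); generalized eigenvector w with (A-λI)w=v is (-1,-2).
General solution: e^(3t)[K_1·v + K_2·(t·v + w)].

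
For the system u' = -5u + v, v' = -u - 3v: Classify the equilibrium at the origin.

A = [[-5,1],[-1,-3]]; det(A-λI) = λ^2 + 8λ + 16.
repeated λ = -4 with a single eigenvector.

stable improper node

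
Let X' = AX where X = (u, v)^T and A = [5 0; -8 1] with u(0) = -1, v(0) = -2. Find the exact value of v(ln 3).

A = [[5,0],[-8,1]]; eigenvalues λ = 5, 1.
Eigenvectors: (1,-2) for λ=5, (0,-1) for λ=1.
From the initial condition, c_1 = -1, c_2 = 4.
v(ln 3) = (-1)(3^5)(-2) + (4)(3^1)(-1) = 474.

474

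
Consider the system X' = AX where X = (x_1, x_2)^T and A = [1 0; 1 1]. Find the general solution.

Coefficient matrix A = [[1, 0], [1, 1]].
Characteristic polynomial det(A - λI) = λ^2 - 2λ + 1 = 0.
Single eigenvalue λ = 1 with algebraic multiplicity 2.
Eigenvector v = (0,1); generalized eigenvector w with (A-λI)w=v is (1,2).
General solution: e^(t)[C_1·v + C_2·(t·v + w)].

x_1(t) = C_2e^(t), x_2(t) = C_1e^(t) + C_2te^(t) + 2C_2e^(t)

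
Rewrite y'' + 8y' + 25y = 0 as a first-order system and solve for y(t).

Let x_1 = y, x_2 = y'. Then x_1' = x_2 and x_2' = -25x_1 - 8x_2.
A = [[0,1],[-25,-8]]; det(A-λI) = λ^2 + 8λ + 25.
Eigenvalues λ = -4 ± 3i.

y(t) = K_1e^(-4t)cos(3t) + K_2e^(-4t)sin(3t)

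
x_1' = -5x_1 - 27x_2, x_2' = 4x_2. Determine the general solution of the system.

x_1(t) = -K_1e^(-5t) - 3K_2e^(4t), x_2(t) = K_2e^(4t)

Coefficient matrix A = [[-5, -27], [0, 4]].
Characteristic polynomial det(A - λI) = λ^2 + λ - 20 = 0.
Eigenvalues λ = -5, 4.
For λ=-5: (A-λI) row 1 is [0, -27], so an eigenvector is (-1, 0).
For λ=4: (A-λI) row 1 is [-9, -27], so an eigenvector is (-3, 1).
General solution: K_1e^(-5t)(-1,0) + K_2e^(4t)(-3,1).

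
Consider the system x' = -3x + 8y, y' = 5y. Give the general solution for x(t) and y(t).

x(t) = K_1e^(-3t) - K_2e^(5t), y(t) = -K_2e^(5t)

Coefficient matrix A = [[-3, 8], [0, 5]].
Characteristic polynomial det(A - λI) = λ^2 - 2λ - 15 = 0.
Eigenvalues λ = -3, 5.
For λ=-3: (A-λI) row 1 is [0, 8], so an eigenvector is (1, 0).
For λ=5: (A-λI) row 1 is [-8, 8], so an eigenvector is (-1, -1).
General solution: K_1e^(-3t)(1,0) + K_2e^(5t)(-1,-1).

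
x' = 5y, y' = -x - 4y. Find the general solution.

x(t) = C_1e^(-2t)sin(t) - 2C_1e^(-2t)cos(t) - 2C_2e^(-2t)sin(t) - C_2e^(-2t)cos(t), y(t) = C_1e^(-2t)cos(t) + C_2e^(-2t)sin(t)

Coefficient matrix A = [[0, 5], [-1, -4]].
Characteristic polynomial det(A - λI) = λ^2 + 4λ + 5 = 0.
Eigenvalues λ = -2 ± i (complex conjugate pair).
For λ=-2+i: an eigenvector is (-2,1) - i(1,0) = (-2 - i, 1).
A real fundamental pair from Re and Im of e^((-2+i)t)v: X_1 = e^(-2t)(cos(t)·(-2,1) + sin(t)·(1,0)), X_2 = e^(-2t)(sin(t)·(-2,1) - cos(t)·(1,0)).
General solution: C_1X_1 + C_2X_2.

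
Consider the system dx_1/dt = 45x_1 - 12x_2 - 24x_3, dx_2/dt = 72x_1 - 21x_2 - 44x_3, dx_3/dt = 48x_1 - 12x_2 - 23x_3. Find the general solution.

Coefficient matrix A = [[45, -12, -24], [72, -21, -44], [48, -12, -23]].
det(A - λI) = 0 gives eigenvalues λ = 1, 3, -3.
For λ=1: eigenvector (0,-2,1).
For λ=3: eigenvector (-2,5,-6).
For λ=-3: eigenvector (1,4,0).
General solution: K_1e^(t)(0,-2,1) + K_2e^(3t)(-2,5,-6) + K_3e^(-3t)(1,4,0).

x_1(t) = -2K_2e^(3t) + K_3e^(-3t), x_2(t) = -2K_1e^(t) + 5K_2e^(3t) + 4K_3e^(-3t), x_3(t) = K_1e^(t) - 6K_2e^(3t)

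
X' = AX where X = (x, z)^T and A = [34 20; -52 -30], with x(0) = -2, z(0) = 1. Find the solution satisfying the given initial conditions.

Coefficient matrix A = [[34, 20], [-52, -30]].
Characteristic polynomial det(A - λI) = λ^2 - 4λ + 20 = 0.
Eigenvalues λ = 2 ± 4i (complex conjugate pair).
For λ=2+4i: an eigenvector is (-2,3) - i(-1,2) = (-2 + i, 3 - 2i).
A real fundamental pair from Re and Im of e^((2+4i)t)v: X_1 = e^(2t)(cos(4t)·(-2,3) + sin(4t)·(-1,2)), X_2 = e^(2t)(sin(4t)·(-2,3) - cos(4t)·(-1,2)).
General solution: K_1X_1 + K_2X_2.
Applying x(0)=-2, z(0)=1 gives K_1=3, K_2=4.

x(t) = -11e^(2t)sin(4t) - 2e^(2t)cos(4t), z(t) = 18e^(2t)sin(4t) + e^(2t)cos(4t)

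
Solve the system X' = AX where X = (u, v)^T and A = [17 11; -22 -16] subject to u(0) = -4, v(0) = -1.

u(t) = -9e^(6t) + 5e^(-5t), v(t) = 9e^(6t) - 10e^(-5t)

Coefficient matrix A = [[17, 11], [-22, -16]].
Characteristic polynomial det(A - λI) = λ^2 - λ - 30 = 0.
Eigenvalues λ = -5, 6.
For λ=-5: (A-λI) row 1 is [22, 11], so an eigenvector is (1, -2).
For λ=6: (A-λI) row 1 is [11, 11], so an eigenvector is (-1, 1).
General solution: c_1e^(-5t)(1,-2) + c_2e^(6t)(-1,1).
Applying u(0)=-4, v(0)=-1 gives c_1=5, c_2=9.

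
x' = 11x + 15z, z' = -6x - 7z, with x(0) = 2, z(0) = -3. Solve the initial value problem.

Coefficient matrix A = [[11, 15], [-6, -7]].
Characteristic polynomial det(A - λI) = λ^2 - 4λ + 13 = 0.
Eigenvalues λ = 2 ± 3i (complex conjugate pair).
For λ=2+3i: an eigenvector is (2,-1) - i(1,-1) = (2 - i, -1 + i).
A real fundamental pair from Re and Im of e^((2+3i)t)v: X_1 = e^(2t)(cos(3t)·(2,-1) + sin(3t)·(1,-1)), X_2 = e^(2t)(sin(3t)·(2,-1) - cos(3t)·(1,-1)).
General solution: c_1X_1 + c_2X_2.
Applying x(0)=2, z(0)=-3 gives c_1=-1, c_2=-4.

x(t) = -9e^(2t)sin(3t) + 2e^(2t)cos(3t), z(t) = 5e^(2t)sin(3t) - 3e^(2t)cos(3t)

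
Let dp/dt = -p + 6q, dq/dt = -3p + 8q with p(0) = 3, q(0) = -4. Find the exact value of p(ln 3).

-2547

A = [[-1,6],[-3,8]]; eigenvalues λ = 5, 2.
Eigenvectors: (1,1) for λ=5, (2,1) for λ=2.
From the initial condition, c_1 = -11, c_2 = 7.
p(ln 3) = (-11)(3^5)(1) + (7)(3^2)(2) = -2547.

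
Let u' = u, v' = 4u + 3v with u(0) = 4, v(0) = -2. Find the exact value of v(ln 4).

352

A = [[1,0],[4,3]]; eigenvalues λ = 3, 1.
Eigenvectors: (0,1) for λ=3, (1,-2) for λ=1.
From the initial condition, c_1 = 6, c_2 = 4.
v(ln 4) = (6)(4^3)(1) + (4)(4^1)(-2) = 352.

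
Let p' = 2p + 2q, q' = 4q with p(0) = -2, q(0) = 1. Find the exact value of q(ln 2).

16

A = [[2,2],[0,4]]; eigenvalues λ = 4, 2.
Eigenvectors: (-1,-1) for λ=4, (1,0) for λ=2.
From the initial condition, c_1 = -1, c_2 = -3.
q(ln 2) = (-1)(2^4)(-1) + (-3)(2^2)(0) = 16.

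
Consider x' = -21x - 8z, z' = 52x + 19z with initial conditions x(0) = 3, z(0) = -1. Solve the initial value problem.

Coefficient matrix A = [[-21, -8], [52, 19]].
Characteristic polynomial det(A - λI) = λ^2 + 2λ + 17 = 0.
Eigenvalues λ = -1 ± 4i (complex conjugate pair).
For λ=-1+4i: an eigenvector is (1,-2) - i(-1,3) = (1 + i, -2 - 3i).
A real fundamental pair from Re and Im of e^((-1+4i)t)v: X_1 = e^(-t)(cos(4t)·(1,-2) + sin(4t)·(-1,3)), X_2 = e^(-t)(sin(4t)·(1,-2) - cos(4t)·(-1,3)).
General solution: C_1X_1 + C_2X_2.
Applying x(0)=3, z(0)=-1 gives C_1=8, C_2=-5.

x(t) = -13e^(-t)sin(4t) + 3e^(-t)cos(4t), z(t) = 34e^(-t)sin(4t) - e^(-t)cos(4t)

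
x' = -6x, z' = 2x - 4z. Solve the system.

x(t) = K_1e^(-6t), z(t) = -K_1e^(-6t) + K_2e^(-4t)

Coefficient matrix A = [[-6, 0], [2, -4]].
Characteristic polynomial det(A - λI) = λ^2 + 10λ + 24 = 0.
Eigenvalues λ = -6, -4.
For λ=-6: (A-λI) row 2 is [2, 2], so an eigenvector is (1, -1).
For λ=-4: (A-λI) row 1 is [-2, 0], so an eigenvector is (0, 1).
General solution: K_1e^(-6t)(1,-1) + K_2e^(-4t)(0,1).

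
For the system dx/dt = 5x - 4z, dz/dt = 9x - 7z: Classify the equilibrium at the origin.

A = [[5,-4],[9,-7]]; det(A-λI) = λ^2 + 2λ + 1.
repeated λ = -1 with a single eigenvector.

stable improper node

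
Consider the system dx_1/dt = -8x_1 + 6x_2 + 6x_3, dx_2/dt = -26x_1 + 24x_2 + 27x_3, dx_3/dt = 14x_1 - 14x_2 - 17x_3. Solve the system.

x_1(t) = -c_1e^(4t) + c_2e^(-2t), x_2(t) = -4c_1e^(4t) + c_2e^(-2t) - c_3e^(-3t), x_3(t) = 2c_1e^(4t) + c_3e^(-3t)

Coefficient matrix A = [[-8, 6, 6], [-26, 24, 27], [14, -14, -17]].
det(A - λI) = 0 gives eigenvalues λ = 4, -2, -3.
For λ=4: eigenvector (-1,-4,2).
For λ=-2: eigenvector (1,1,0).
For λ=-3: eigenvector (0,-1,1).
General solution: c_1e^(4t)(-1,-4,2) + c_2e^(-2t)(1,1,0) + c_3e^(-3t)(0,-1,1).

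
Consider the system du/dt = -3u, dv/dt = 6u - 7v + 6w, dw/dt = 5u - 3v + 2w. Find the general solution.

u(t) = K_1e^(-3t), v(t) = -K_2e^(-t) + 2K_3e^(-4t), w(t) = -K_1e^(-3t) - K_2e^(-t) + K_3e^(-4t)

Coefficient matrix A = [[-3, 0, 0], [6, -7, 6], [5, -3, 2]].
det(A - λI) = 0 gives eigenvalues λ = -3, -1, -4.
For λ=-3: eigenvector (1,0,-1).
For λ=-1: eigenvector (0,-1,-1).
For λ=-4: eigenvector (0,2,1).
General solution: K_1e^(-3t)(1,0,-1) + K_2e^(-t)(0,-1,-1) + K_3e^(-4t)(0,2,1).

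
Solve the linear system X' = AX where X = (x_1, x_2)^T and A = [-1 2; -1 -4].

x_1(t) = -K_1e^(-3t) + 2K_2e^(-2t), x_2(t) = K_1e^(-3t) - K_2e^(-2t)

Coefficient matrix A = [[-1, 2], [-1, -4]].
Characteristic polynomial det(A - λI) = λ^2 + 5λ + 6 = 0.
Eigenvalues λ = -3, -2.
For λ=-3: (A-λI) row 1 is [2, 2], so an eigenvector is (-1, 1).
For λ=-2: (A-λI) row 1 is [1, 2], so an eigenvector is (2, -1).
General solution: K_1e^(-3t)(-1,1) + K_2e^(-2t)(2,-1).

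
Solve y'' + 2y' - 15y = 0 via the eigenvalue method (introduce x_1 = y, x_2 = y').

y(t) = c_1e^(3t) + c_2e^(-5t)

Let x_1 = y, x_2 = y'. Then x_1' = x_2 and x_2' = 15x_1 - 2x_2.
A = [[0,1],[15,-2]]; det(A-λI) = λ^2 + 2λ - 15.
Eigenvalues λ = 3, -5 with eigenvectors (1,3), (1,-5).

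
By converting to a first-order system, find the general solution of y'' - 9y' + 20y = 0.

Let x_1 = y, x_2 = y'. Then x_1' = x_2 and x_2' = -20x_1 + 9x_2.
A = [[0,1],[-20,9]]; det(A-λI) = λ^2 - 9λ + 20.
Eigenvalues λ = 5, 4 with eigenvectors (1,5), (1,4).

y(t) = c_1e^(5t) + c_2e^(4t)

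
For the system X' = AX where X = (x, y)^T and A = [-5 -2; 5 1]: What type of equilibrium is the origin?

stable spiral

A = [[-5,-2],[5,1]]; det(A-λI) = λ^2 + 4λ + 5.
λ = -2 ± i: negative real part.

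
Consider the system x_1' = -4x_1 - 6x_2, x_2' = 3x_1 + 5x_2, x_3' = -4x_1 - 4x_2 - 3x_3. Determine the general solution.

Coefficient matrix A = [[-4, -6, 0], [3, 5, 0], [-4, -4, -3]].
det(A - λI) = 0 gives eigenvalues λ = -1, 2, -3.
For λ=-1: eigenvector (2,-1,-2).
For λ=2: eigenvector (-1,1,0).
For λ=-3: eigenvector (0,0,1).
General solution: C_1e^(-t)(2,-1,-2) + C_2e^(2t)(-1,1,0) + C_3e^(-3t)(0,0,1).

x_1(t) = 2C_1e^(-t) - C_2e^(2t), x_2(t) = -C_1e^(-t) + C_2e^(2t), x_3(t) = -2C_1e^(-t) + C_3e^(-3t)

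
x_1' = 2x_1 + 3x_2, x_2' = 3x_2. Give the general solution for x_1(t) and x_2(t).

Coefficient matrix A = [[2, 3], [0, 3]].
Characteristic polynomial det(A - λI) = λ^2 - 5λ + 6 = 0.
Eigenvalues λ = 3, 2.
For λ=3: (A-λI) row 1 is [-1, 3], so an eigenvector is (-3, -1).
For λ=2: (A-λI) row 1 is [0, 3], so an eigenvector is (-1, 0).
General solution: K_1e^(3t)(-3,-1) + K_2e^(2t)(-1,0).

x_1(t) = -3K_1e^(3t) - K_2e^(2t), x_2(t) = -K_1e^(3t)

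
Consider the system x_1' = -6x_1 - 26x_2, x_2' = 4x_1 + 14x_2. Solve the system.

Coefficient matrix A = [[-6, -26], [4, 14]].
Characteristic polynomial det(A - λI) = λ^2 - 8λ + 20 = 0.
Eigenvalues λ = 4 ± 2i (complex conjugate pair).
For λ=4+2i: an eigenvector is (2,-1) - i(3,-1) = (2 - 3i, -1 + i).
A real fundamental pair from Re and Im of e^((4+2i)t)v: X_1 = e^(4t)(cos(2t)·(2,-1) + sin(2t)·(3,-1)), X_2 = e^(4t)(sin(2t)·(2,-1) - cos(2t)·(3,-1)).
General solution: c_1X_1 + c_2X_2.

x_1(t) = 3c_1e^(4t)sin(2t) + 2c_1e^(4t)cos(2t) + 2c_2e^(4t)sin(2t) - 3c_2e^(4t)cos(2t), x_2(t) = -c_1e^(4t)sin(2t) - c_1e^(4t)cos(2t) - c_2e^(4t)sin(2t) + c_2e^(4t)cos(2t)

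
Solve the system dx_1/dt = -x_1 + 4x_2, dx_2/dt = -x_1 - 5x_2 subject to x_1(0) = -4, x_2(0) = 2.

x_1(t) = -4e^(-3t), x_2(t) = 2e^(-3t)

Coefficient matrix A = [[-1, 4], [-1, -5]].
Characteristic polynomial det(A - λI) = λ^2 + 6λ + 9 = 0.
Single eigenvalue λ = -3 with algebraic multiplicity 2.
Eigenvector v = (2,-1); generalized eigenvector w with (A-λI)w=v is (-3,2).
General solution: e^(-3t)[c_1·v + c_2·(t·v + w)].
Applying x_1(0)=-4, x_2(0)=2 gives c_1=-2, c_2=0.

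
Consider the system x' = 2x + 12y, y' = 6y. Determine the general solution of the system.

Coefficient matrix A = [[2, 12], [0, 6]].
Characteristic polynomial det(A - λI) = λ^2 - 8λ + 12 = 0.
Eigenvalues λ = 6, 2.
For λ=6: (A-λI) row 1 is [-4, 12], so an eigenvector is (-3, -1).
For λ=2: (A-λI) row 1 is [0, 12], so an eigenvector is (-1, 0).
General solution: c_1e^(6t)(-3,-1) + c_2e^(2t)(-1,0).

x(t) = -3c_1e^(6t) - c_2e^(2t), y(t) = -c_1e^(6t)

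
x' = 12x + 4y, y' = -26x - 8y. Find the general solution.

x(t) = c_1e^(2t)sin(2t) + c_1e^(2t)cos(2t) + c_2e^(2t)sin(2t) - c_2e^(2t)cos(2t), y(t) = -3c_1e^(2t)sin(2t) - 2c_1e^(2t)cos(2t) - 2c_2e^(2t)sin(2t) + 3c_2e^(2t)cos(2t)

Coefficient matrix A = [[12, 4], [-26, -8]].
Characteristic polynomial det(A - λI) = λ^2 - 4λ + 8 = 0.
Eigenvalues λ = 2 ± 2i (complex conjugate pair).
For λ=2+2i: an eigenvector is (1,-2) - i(1,-3) = (1 - i, -2 + 3i).
A real fundamental pair from Re and Im of e^((2+2i)t)v: X_1 = e^(2t)(cos(2t)·(1,-2) + sin(2t)·(1,-3)), X_2 = e^(2t)(sin(2t)·(1,-2) - cos(2t)·(1,-3)).
General solution: c_1X_1 + c_2X_2.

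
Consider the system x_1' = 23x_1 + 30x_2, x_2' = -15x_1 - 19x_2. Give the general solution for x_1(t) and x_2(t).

Coefficient matrix A = [[23, 30], [-15, -19]].
Characteristic polynomial det(A - λI) = λ^2 - 4λ + 13 = 0.
Eigenvalues λ = 2 ± 3i (complex conjugate pair).
For λ=2+3i: an eigenvector is (1,-1) - i(-3,2) = (1 + 3i, -1 - 2i).
A real fundamental pair from Re and Im of e^((2+3i)t)v: X_1 = e^(2t)(cos(3t)·(1,-1) + sin(3t)·(-3,2)), X_2 = e^(2t)(sin(3t)·(1,-1) - cos(3t)·(-3,2)).
General solution: C_1X_1 + C_2X_2.

x_1(t) = -3C_1e^(2t)sin(3t) + C_1e^(2t)cos(3t) + C_2e^(2t)sin(3t) + 3C_2e^(2t)cos(3t), x_2(t) = 2C_1e^(2t)sin(3t) - C_1e^(2t)cos(3t) - C_2e^(2t)sin(3t) - 2C_2e^(2t)cos(3t)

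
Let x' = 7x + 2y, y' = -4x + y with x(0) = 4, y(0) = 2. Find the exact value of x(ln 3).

2268

A = [[7,2],[-4,1]]; eigenvalues λ = 5, 3.
Eigenvectors: (-1,1) for λ=5, (-1,2) for λ=3.
From the initial condition, c_1 = -10, c_2 = 6.
x(ln 3) = (-10)(3^5)(-1) + (6)(3^3)(-1) = 2268.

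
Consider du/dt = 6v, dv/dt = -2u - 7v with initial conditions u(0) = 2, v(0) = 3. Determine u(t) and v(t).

Coefficient matrix A = [[0, 6], [-2, -7]].
Characteristic polynomial det(A - λI) = λ^2 + 7λ + 12 = 0.
Eigenvalues λ = -4, -3.
For λ=-4: (A-λI) row 1 is [4, 6], so an eigenvector is (-3, 2).
For λ=-3: (A-λI) row 1 is [3, 6], so an eigenvector is (-2, 1).
General solution: c_1e^(-4t)(-3,2) + c_2e^(-3t)(-2,1).
Applying u(0)=2, v(0)=3 gives c_1=8, c_2=-13.

u(t) = 26e^(-3t) - 24e^(-4t), v(t) = -13e^(-3t) + 16e^(-4t)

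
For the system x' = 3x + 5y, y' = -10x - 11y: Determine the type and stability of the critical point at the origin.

A = [[3,5],[-10,-11]]; det(A-λI) = λ^2 + 8λ + 17.
λ = -4 ± i: negative real part.

stable spiral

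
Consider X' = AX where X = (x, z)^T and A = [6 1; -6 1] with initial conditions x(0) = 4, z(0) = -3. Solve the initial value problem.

Coefficient matrix A = [[6, 1], [-6, 1]].
Characteristic polynomial det(A - λI) = λ^2 - 7λ + 12 = 0.
Eigenvalues λ = 4, 3.
For λ=4: (A-λI) row 1 is [2, 1], so an eigenvector is (1, -2).
For λ=3: (A-λI) row 1 is [3, 1], so an eigenvector is (-1, 3).
General solution: c_1e^(4t)(1,-2) + c_2e^(3t)(-1,3).
Applying x(0)=4, z(0)=-3 gives c_1=9, c_2=5.

x(t) = 9e^(4t) - 5e^(3t), z(t) = -18e^(4t) + 15e^(3t)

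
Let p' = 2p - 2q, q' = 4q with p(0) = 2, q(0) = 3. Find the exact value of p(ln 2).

-28

A = [[2,-2],[0,4]]; eigenvalues λ = 4, 2.
Eigenvectors: (-1,1) for λ=4, (-1,0) for λ=2.
From the initial condition, c_1 = 3, c_2 = -5.
p(ln 2) = (3)(2^4)(-1) + (-5)(2^2)(-1) = -28.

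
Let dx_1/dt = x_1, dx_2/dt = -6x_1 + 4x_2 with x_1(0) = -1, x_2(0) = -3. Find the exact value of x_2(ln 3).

A = [[1,0],[-6,4]]; eigenvalues λ = 4, 1.
Eigenvectors: (0,1) for λ=4, (-1,-2) for λ=1.
From the initial condition, c_1 = -1, c_2 = 1.
x_2(ln 3) = (-1)(3^4)(1) + (1)(3^1)(-2) = -87.

-87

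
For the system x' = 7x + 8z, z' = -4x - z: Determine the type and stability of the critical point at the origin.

unstable spiral

A = [[7,8],[-4,-1]]; det(A-λI) = λ^2 - 6λ + 25.
λ = 3 ± 4i: positive real part.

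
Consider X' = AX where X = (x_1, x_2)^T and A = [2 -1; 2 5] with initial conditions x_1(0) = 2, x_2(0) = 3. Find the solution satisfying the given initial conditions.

Coefficient matrix A = [[2, -1], [2, 5]].
Characteristic polynomial det(A - λI) = λ^2 - 7λ + 12 = 0.
Eigenvalues λ = 3, 4.
For λ=3: (A-λI) row 1 is [-1, -1], so an eigenvector is (1, -1).
For λ=4: (A-λI) row 1 is [-2, -1], so an eigenvector is (1, -2).
General solution: C_1e^(3t)(1,-1) + C_2e^(4t)(1,-2).
Applying x_1(0)=2, x_2(0)=3 gives C_1=7, C_2=-5.

x_1(t) = -5e^(4t) + 7e^(3t), x_2(t) = 10e^(4t) - 7e^(3t)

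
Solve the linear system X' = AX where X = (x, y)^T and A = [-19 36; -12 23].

Coefficient matrix A = [[-19, 36], [-12, 23]].
Characteristic polynomial det(A - λI) = λ^2 - 4λ - 5 = 0.
Eigenvalues λ = -1, 5.
For λ=-1: (A-λI) row 1 is [-18, 36], so an eigenvector is (2, 1).
For λ=5: (A-λI) row 1 is [-24, 36], so an eigenvector is (3, 2).
General solution: K_1e^(-t)(2,1) + K_2e^(5t)(3,2).

x(t) = 2K_1e^(-t) + 3K_2e^(5t), y(t) = K_1e^(-t) + 2K_2e^(5t)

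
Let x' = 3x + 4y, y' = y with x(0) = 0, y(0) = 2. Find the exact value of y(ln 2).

A = [[3,4],[0,1]]; eigenvalues λ = 1, 3.
Eigenvectors: (2,-1) for λ=1, (1,0) for λ=3.
From the initial condition, c_1 = -2, c_2 = 4.
y(ln 2) = (-2)(2^1)(-1) + (4)(2^3)(0) = 4.

4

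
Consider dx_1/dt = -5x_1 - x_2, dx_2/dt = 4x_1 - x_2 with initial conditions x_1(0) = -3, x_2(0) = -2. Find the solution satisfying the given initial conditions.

Coefficient matrix A = [[-5, -1], [4, -1]].
Characteristic polynomial det(A - λI) = λ^2 + 6λ + 9 = 0.
Single eigenvalue λ = -3 with algebraic multiplicity 2.
Eigenvector v = (1,-2); generalized eigenvector w with (A-λI)w=v is (-1,1).
General solution: e^(-3t)[C_1·v + C_2·(t·v + w)].
Applying x_1(0)=-3, x_2(0)=-2 gives C_1=5, C_2=8.

x_1(t) = 8te^(-3t) - 3e^(-3t), x_2(t) = -16te^(-3t) - 2e^(-3t)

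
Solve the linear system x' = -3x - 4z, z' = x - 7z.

Coefficient matrix A = [[-3, -4], [1, -7]].
Characteristic polynomial det(A - λI) = λ^2 + 10λ + 25 = 0.
Single eigenvalue λ = -5 with algebraic multiplicity 2.
Eigenvector v = (-2,-1); generalized eigenvector w with (A-λI)w=v is (-3,-1).
General solution: e^(-5t)[c_1·v + c_2·(t·v + w)].

x(t) = -2c_1e^(-5t) - 2c_2te^(-5t) - 3c_2e^(-5t), z(t) = -c_1e^(-5t) - c_2te^(-5t) - c_2e^(-5t)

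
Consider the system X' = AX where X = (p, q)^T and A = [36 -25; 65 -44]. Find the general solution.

p(t) = -2c_1e^(-4t)sin(5t) + c_1e^(-4t)cos(5t) + c_2e^(-4t)sin(5t) + 2c_2e^(-4t)cos(5t), q(t) = -3c_1e^(-4t)sin(5t) + 2c_1e^(-4t)cos(5t) + 2c_2e^(-4t)sin(5t) + 3c_2e^(-4t)cos(5t)

Coefficient matrix A = [[36, -25], [65, -44]].
Characteristic polynomial det(A - λI) = λ^2 + 8λ + 41 = 0.
Eigenvalues λ = -4 ± 5i (complex conjugate pair).
For λ=-4+5i: an eigenvector is (1,2) - i(-2,-3) = (1 + 2i, 2 + 3i).
A real fundamental pair from Re and Im of e^((-4+5i)t)v: X_1 = e^(-4t)(cos(5t)·(1,2) + sin(5t)·(-2,-3)), X_2 = e^(-4t)(sin(5t)·(1,2) - cos(5t)·(-2,-3)).
General solution: c_1X_1 + c_2X_2.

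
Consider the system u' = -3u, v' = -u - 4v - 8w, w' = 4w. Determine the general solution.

Coefficient matrix A = [[-3, 0, 0], [-1, -4, -8], [0, 0, 4]].
det(A - λI) = 0 gives eigenvalues λ = 4, -4, -3.
For λ=4: eigenvector (0,-1,1).
For λ=-4: eigenvector (0,1,0).
For λ=-3: eigenvector (1,-1,0).
General solution: c_1e^(4t)(0,-1,1) + c_2e^(-4t)(0,1,0) + c_3e^(-3t)(1,-1,0).

u(t) = c_3e^(-3t), v(t) = -c_1e^(4t) + c_2e^(-4t) - c_3e^(-3t), w(t) = c_1e^(4t)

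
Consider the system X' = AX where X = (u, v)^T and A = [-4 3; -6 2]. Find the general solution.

Coefficient matrix A = [[-4, 3], [-6, 2]].
Characteristic polynomial det(A - λI) = λ^2 + 2λ + 10 = 0.
Eigenvalues λ = -1 ± 3i (complex conjugate pair).
For λ=-1+3i: an eigenvector is (1,1) - i(0,-1) = (1, 1 + i).
A real fundamental pair from Re and Im of e^((-1+3i)t)v: X_1 = e^(-t)(cos(3t)·(1,1) + sin(3t)·(0,-1)), X_2 = e^(-t)(sin(3t)·(1,1) - cos(3t)·(0,-1)).
General solution: K_1X_1 + K_2X_2.

u(t) = K_1e^(-t)cos(3t) + K_2e^(-t)sin(3t), v(t) = -K_1e^(-t)sin(3t) + K_1e^(-t)cos(3t) + K_2e^(-t)sin(3t) + K_2e^(-t)cos(3t)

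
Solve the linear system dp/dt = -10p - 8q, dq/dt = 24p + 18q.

p(t) = C_1e^(6t) + 2C_2e^(2t), q(t) = -2C_1e^(6t) - 3C_2e^(2t)

Coefficient matrix A = [[-10, -8], [24, 18]].
Characteristic polynomial det(A - λI) = λ^2 - 8λ + 12 = 0.
Eigenvalues λ = 6, 2.
For λ=6: (A-λI) row 1 is [-16, -8], so an eigenvector is (1, -2).
For λ=2: (A-λI) row 1 is [-12, -8], so an eigenvector is (2, -3).
General solution: C_1e^(6t)(1,-2) + C_2e^(2t)(2,-3).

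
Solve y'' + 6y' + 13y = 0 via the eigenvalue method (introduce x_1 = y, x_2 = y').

Let x_1 = y, x_2 = y'. Then x_1' = x_2 and x_2' = -13x_1 - 6x_2.
A = [[0,1],[-13,-6]]; det(A-λI) = λ^2 + 6λ + 13.
Eigenvalues λ = -3 ± 2i.

y(t) = C_1e^(-3t)cos(2t) + C_2e^(-3t)sin(2t)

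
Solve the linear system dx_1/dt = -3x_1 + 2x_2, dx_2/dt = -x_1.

Coefficient matrix A = [[-3, 2], [-1, 0]].
Characteristic polynomial det(A - λI) = λ^2 + 3λ + 2 = 0.
Eigenvalues λ = -2, -1.
For λ=-2: (A-λI) row 1 is [-1, 2], so an eigenvector is (2, 1).
For λ=-1: (A-λI) row 1 is [-2, 2], so an eigenvector is (-1, -1).
General solution: C_1e^(-2t)(2,1) + C_2e^(-t)(-1,-1).

x_1(t) = 2C_1e^(-2t) - C_2e^(-t), x_2(t) = C_1e^(-2t) - C_2e^(-t)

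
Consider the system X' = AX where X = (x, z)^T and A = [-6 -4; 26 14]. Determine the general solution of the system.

Coefficient matrix A = [[-6, -4], [26, 14]].
Characteristic polynomial det(A - λI) = λ^2 - 8λ + 20 = 0.
Eigenvalues λ = 4 ± 2i (complex conjugate pair).
For λ=4+2i: an eigenvector is (-1,3) - i(-1,2) = (-1 + i, 3 - 2i).
A real fundamental pair from Re and Im of e^((4+2i)t)v: X_1 = e^(4t)(cos(2t)·(-1,3) + sin(2t)·(-1,2)), X_2 = e^(4t)(sin(2t)·(-1,3) - cos(2t)·(-1,2)).
General solution: K_1X_1 + K_2X_2.

x(t) = -K_1e^(4t)sin(2t) - K_1e^(4t)cos(2t) - K_2e^(4t)sin(2t) + K_2e^(4t)cos(2t), z(t) = 2K_1e^(4t)sin(2t) + 3K_1e^(4t)cos(2t) + 3K_2e^(4t)sin(2t) - 2K_2e^(4t)cos(2t)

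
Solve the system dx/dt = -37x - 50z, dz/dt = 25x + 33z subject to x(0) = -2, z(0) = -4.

Coefficient matrix A = [[-37, -50], [25, 33]].
Characteristic polynomial det(A - λI) = λ^2 + 4λ + 29 = 0.
Eigenvalues λ = -2 ± 5i (complex conjugate pair).
For λ=-2+5i: an eigenvector is (1,-1) - i(3,-2) = (1 - 3i, -1 + 2i).
A real fundamental pair from Re and Im of e^((-2+5i)t)v: X_1 = e^(-2t)(cos(5t)·(1,-1) + sin(5t)·(3,-2)), X_2 = e^(-2t)(sin(5t)·(1,-1) - cos(5t)·(3,-2)).
General solution: K_1X_1 + K_2X_2.
Applying x(0)=-2, z(0)=-4 gives K_1=16, K_2=6.

x(t) = 54e^(-2t)sin(5t) - 2e^(-2t)cos(5t), z(t) = -38e^(-2t)sin(5t) - 4e^(-2t)cos(5t)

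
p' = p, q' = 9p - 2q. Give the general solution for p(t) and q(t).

Coefficient matrix A = [[1, 0], [9, -2]].
Characteristic polynomial det(A - λI) = λ^2 + λ - 2 = 0.
Eigenvalues λ = -2, 1.
For λ=-2: (A-λI) row 1 is [3, 0], so an eigenvector is (0, -1).
For λ=1: (A-λI) row 2 is [9, -3], so an eigenvector is (1, 3).
General solution: K_1e^(-2t)(0,-1) + K_2e^(t)(1,3).

p(t) = K_2e^(t), q(t) = -K_1e^(-2t) + 3K_2e^(t)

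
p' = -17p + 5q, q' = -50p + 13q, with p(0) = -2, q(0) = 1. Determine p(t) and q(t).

p(t) = 7e^(-2t)sin(5t) - 2e^(-2t)cos(5t), q(t) = 23e^(-2t)sin(5t) + e^(-2t)cos(5t)

Coefficient matrix A = [[-17, 5], [-50, 13]].
Characteristic polynomial det(A - λI) = λ^2 + 4λ + 29 = 0.
Eigenvalues λ = -2 ± 5i (complex conjugate pair).
For λ=-2+5i: an eigenvector is (1,3) - i(0,-1) = (1, 3 + i).
A real fundamental pair from Re and Im of e^((-2+5i)t)v: X_1 = e^(-2t)(cos(5t)·(1,3) + sin(5t)·(0,-1)), X_2 = e^(-2t)(sin(5t)·(1,3) - cos(5t)·(0,-1)).
General solution: C_1X_1 + C_2X_2.
Applying p(0)=-2, q(0)=1 gives C_1=-2, C_2=7.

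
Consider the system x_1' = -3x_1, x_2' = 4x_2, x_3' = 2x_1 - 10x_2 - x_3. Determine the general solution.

x_1(t) = K_2e^(-3t), x_2(t) = K_1e^(4t), x_3(t) = -2K_1e^(4t) - K_2e^(-3t) + K_3e^(-t)

Coefficient matrix A = [[-3, 0, 0], [0, 4, 0], [2, -10, -1]].
det(A - λI) = 0 gives eigenvalues λ = 4, -3, -1.
For λ=4: eigenvector (0,1,-2).
For λ=-3: eigenvector (1,0,-1).
For λ=-1: eigenvector (0,0,1).
General solution: K_1e^(4t)(0,1,-2) + K_2e^(-3t)(1,0,-1) + K_3e^(-t)(0,0,1).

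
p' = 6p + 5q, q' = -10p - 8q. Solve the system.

Coefficient matrix A = [[6, 5], [-10, -8]].
Characteristic polynomial det(A - λI) = λ^2 + 2λ + 2 = 0.
Eigenvalues λ = -1 ± i (complex conjugate pair).
For λ=-1+i: an eigenvector is (-1,1) - i(-2,3) = (-1 + 2i, 1 - 3i).
A real fundamental pair from Re and Im of e^((-1+i)t)v: X_1 = e^(-t)(cos(t)·(-1,1) + sin(t)·(-2,3)), X_2 = e^(-t)(sin(t)·(-1,1) - cos(t)·(-2,3)).
General solution: c_1X_1 + c_2X_2.

p(t) = -2c_1e^(-t)sin(t) - c_1e^(-t)cos(t) - c_2e^(-t)sin(t) + 2c_2e^(-t)cos(t), q(t) = 3c_1e^(-t)sin(t) + c_1e^(-t)cos(t) + c_2e^(-t)sin(t) - 3c_2e^(-t)cos(t)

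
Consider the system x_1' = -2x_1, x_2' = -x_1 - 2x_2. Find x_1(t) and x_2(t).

Coefficient matrix A = [[-2, 0], [-1, -2]].
Characteristic polynomial det(A - λI) = λ^2 + 4λ + 4 = 0.
Single eigenvalue λ = -2 with algebraic multiplicity 2.
Eigenvector v = (0,1); generalized eigenvector w with (A-λI)w=v is (-1,2).
General solution: e^(-2t)[c_1·v + c_2·(t·v + w)].

x_1(t) = -c_2e^(-2t), x_2(t) = c_1e^(-2t) + c_2te^(-2t) + 2c_2e^(-2t)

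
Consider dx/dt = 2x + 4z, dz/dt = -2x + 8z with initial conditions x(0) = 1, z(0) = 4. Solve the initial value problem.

x(t) = 7e^(6t) - 6e^(4t), z(t) = 7e^(6t) - 3e^(4t)

Coefficient matrix A = [[2, 4], [-2, 8]].
Characteristic polynomial det(A - λI) = λ^2 - 10λ + 24 = 0.
Eigenvalues λ = 4, 6.
For λ=4: (A-λI) row 1 is [-2, 4], so an eigenvector is (-2, -1).
For λ=6: (A-λI) row 1 is [-4, 4], so an eigenvector is (1, 1).
General solution: c_1e^(4t)(-2,-1) + c_2e^(6t)(1,1).
Applying x(0)=1, z(0)=4 gives c_1=3, c_2=7.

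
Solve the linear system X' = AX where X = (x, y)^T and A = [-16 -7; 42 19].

Coefficient matrix A = [[-16, -7], [42, 19]].
Characteristic polynomial det(A - λI) = λ^2 - 3λ - 10 = 0.
Eigenvalues λ = -2, 5.
For λ=-2: (A-λI) row 1 is [-14, -7], so an eigenvector is (1, -2).
For λ=5: (A-λI) row 1 is [-21, -7], so an eigenvector is (-1, 3).
General solution: c_1e^(-2t)(1,-2) + c_2e^(5t)(-1,3).

x(t) = c_1e^(-2t) - c_2e^(5t), y(t) = -2c_1e^(-2t) + 3c_2e^(5t)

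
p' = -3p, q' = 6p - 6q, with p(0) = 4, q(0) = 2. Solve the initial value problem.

Coefficient matrix A = [[-3, 0], [6, -6]].
Characteristic polynomial det(A - λI) = λ^2 + 9λ + 18 = 0.
Eigenvalues λ = -3, -6.
For λ=-3: (A-λI) row 2 is [6, -3], so an eigenvector is (1, 2).
For λ=-6: (A-λI) row 1 is [3, 0], so an eigenvector is (0, -1).
General solution: C_1e^(-3t)(1,2) + C_2e^(-6t)(0,-1).
Applying p(0)=4, q(0)=2 gives C_1=4, C_2=6.

p(t) = 4e^(-3t), q(t) = 8e^(-3t) - 6e^(-6t)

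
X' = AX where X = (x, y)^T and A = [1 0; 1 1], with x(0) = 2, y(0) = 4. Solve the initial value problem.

x(t) = 2e^(t), y(t) = 2te^(t) + 4e^(t)

Coefficient matrix A = [[1, 0], [1, 1]].
Characteristic polynomial det(A - λI) = λ^2 - 2λ + 1 = 0.
Single eigenvalue λ = 1 with algebraic multiplicity 2.
Eigenvector v = (0,1); generalized eigenvector w with (A-λI)w=v is (1,3).
General solution: e^(t)[C_1·v + C_2·(t·v + w)].
Applying x(0)=2, y(0)=4 gives C_1=-2, C_2=2.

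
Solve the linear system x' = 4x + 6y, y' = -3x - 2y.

Coefficient matrix A = [[4, 6], [-3, -2]].
Characteristic polynomial det(A - λI) = λ^2 - 2λ + 10 = 0.
Eigenvalues λ = 1 ± 3i (complex conjugate pair).
For λ=1+3i: an eigenvector is (-1,1) - i(1,0) = (-1 - i, 1).
A real fundamental pair from Re and Im of e^((1+3i)t)v: X_1 = e^(t)(cos(3t)·(-1,1) + sin(3t)·(1,0)), X_2 = e^(t)(sin(3t)·(-1,1) - cos(3t)·(1,0)).
General solution: K_1X_1 + K_2X_2.

x(t) = K_1e^(t)sin(3t) - K_1e^(t)cos(3t) - K_2e^(t)sin(3t) - K_2e^(t)cos(3t), y(t) = K_1e^(t)cos(3t) + K_2e^(t)sin(3t)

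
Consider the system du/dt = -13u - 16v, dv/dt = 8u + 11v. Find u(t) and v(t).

u(t) = 2K_1e^(-5t) - K_2e^(3t), v(t) = -K_1e^(-5t) + K_2e^(3t)

Coefficient matrix A = [[-13, -16], [8, 11]].
Characteristic polynomial det(A - λI) = λ^2 + 2λ - 15 = 0.
Eigenvalues λ = -5, 3.
For λ=-5: (A-λI) row 1 is [-8, -16], so an eigenvector is (2, -1).
For λ=3: (A-λI) row 1 is [-16, -16], so an eigenvector is (-1, 1).
General solution: K_1e^(-5t)(2,-1) + K_2e^(3t)(-1,1).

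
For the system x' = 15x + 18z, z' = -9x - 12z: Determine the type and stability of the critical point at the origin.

saddle

A = [[15,18],[-9,-12]]; det(A-λI) = λ^2 - 3λ - 18.
λ = 6, -3: opposite signs.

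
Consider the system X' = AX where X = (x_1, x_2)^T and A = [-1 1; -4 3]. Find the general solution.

Coefficient matrix A = [[-1, 1], [-4, 3]].
Characteristic polynomial det(A - λI) = λ^2 - 2λ + 1 = 0.
Single eigenvalue λ = 1 with algebraic multiplicity 2.
Eigenvector v = (-1,-2); generalized eigenvector w with (A-λI)w=v is (-1,-3).
General solution: e^(t)[c_1·v + c_2·(t·v + w)].

x_1(t) = -c_1e^(t) - c_2te^(t) - c_2e^(t), x_2(t) = -2c_1e^(t) - 2c_2te^(t) - 3c_2e^(t)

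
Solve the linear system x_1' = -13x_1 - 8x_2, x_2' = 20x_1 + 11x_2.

x_1(t) = c_1e^(-t)sin(4t) + c_1e^(-t)cos(4t) + c_2e^(-t)sin(4t) - c_2e^(-t)cos(4t), x_2(t) = -c_1e^(-t)sin(4t) - 2c_1e^(-t)cos(4t) - 2c_2e^(-t)sin(4t) + c_2e^(-t)cos(4t)

Coefficient matrix A = [[-13, -8], [20, 11]].
Characteristic polynomial det(A - λI) = λ^2 + 2λ + 17 = 0.
Eigenvalues λ = -1 ± 4i (complex conjugate pair).
For λ=-1+4i: an eigenvector is (1,-2) - i(1,-1) = (1 - i, -2 + i).
A real fundamental pair from Re and Im of e^((-1+4i)t)v: X_1 = e^(-t)(cos(4t)·(1,-2) + sin(4t)·(1,-1)), X_2 = e^(-t)(sin(4t)·(1,-2) - cos(4t)·(1,-1)).
General solution: c_1X_1 + c_2X_2.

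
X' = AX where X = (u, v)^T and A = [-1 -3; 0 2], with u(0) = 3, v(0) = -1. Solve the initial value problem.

u(t) = e^(2t) + 2e^(-t), v(t) = -e^(2t)

Coefficient matrix A = [[-1, -3], [0, 2]].
Characteristic polynomial det(A - λI) = λ^2 - λ - 2 = 0.
Eigenvalues λ = 2, -1.
For λ=2: (A-λI) row 1 is [-3, -3], so an eigenvector is (-1, 1).
For λ=-1: (A-λI) row 1 is [0, -3], so an eigenvector is (-1, 0).
General solution: K_1e^(2t)(-1,1) + K_2e^(-t)(-1,0).
Applying u(0)=3, v(0)=-1 gives K_1=-1, K_2=-2.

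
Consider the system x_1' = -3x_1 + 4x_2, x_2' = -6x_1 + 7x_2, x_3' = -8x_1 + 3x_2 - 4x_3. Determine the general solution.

x_1(t) = -2K_1e^(3t) - K_2e^(t), x_2(t) = -3K_1e^(3t) - K_2e^(t), x_3(t) = K_1e^(3t) + K_2e^(t) + K_3e^(-4t)

Coefficient matrix A = [[-3, 4, 0], [-6, 7, 0], [-8, 3, -4]].
det(A - λI) = 0 gives eigenvalues λ = 3, 1, -4.
For λ=3: eigenvector (-2,-3,1).
For λ=1: eigenvector (-1,-1,1).
For λ=-4: eigenvector (0,0,1).
General solution: K_1e^(3t)(-2,-3,1) + K_2e^(t)(-1,-1,1) + K_3e^(-4t)(0,0,1).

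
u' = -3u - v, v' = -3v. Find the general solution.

Coefficient matrix A = [[-3, -1], [0, -3]].
Characteristic polynomial det(A - λI) = λ^2 + 6λ + 9 = 0.
Single eigenvalue λ = -3 with algebraic multiplicity 2.
Eigenvector v = (-1,0); generalized eigenvector w with (A-λI)w=v is (-3,1).
General solution: e^(-3t)[K_1·v + K_2·(t·v + w)].

u(t) = -K_1e^(-3t) - K_2te^(-3t) - 3K_2e^(-3t), v(t) = K_2e^(-3t)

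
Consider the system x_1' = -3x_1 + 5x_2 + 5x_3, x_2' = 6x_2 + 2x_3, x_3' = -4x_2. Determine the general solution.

x_1(t) = c_1e^(-3t) - c_2e^(2t), x_2(t) = c_2e^(2t) + c_3e^(4t), x_3(t) = -2c_2e^(2t) - c_3e^(4t)

Coefficient matrix A = [[-3, 5, 5], [0, 6, 2], [0, -4, 0]].
det(A - λI) = 0 gives eigenvalues λ = -3, 2, 4.
For λ=-3: eigenvector (1,0,0).
For λ=2: eigenvector (-1,1,-2).
For λ=4: eigenvector (0,1,-1).
General solution: c_1e^(-3t)(1,0,0) + c_2e^(2t)(-1,1,-2) + c_3e^(4t)(0,1,-1).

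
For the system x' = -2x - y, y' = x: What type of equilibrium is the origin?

A = [[-2,-1],[1,0]]; det(A-λI) = λ^2 + 2λ + 1.
repeated λ = -1 with a single eigenvector.

stable improper node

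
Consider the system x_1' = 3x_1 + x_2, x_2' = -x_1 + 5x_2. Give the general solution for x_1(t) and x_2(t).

Coefficient matrix A = [[3, 1], [-1, 5]].
Characteristic polynomial det(A - λI) = λ^2 - 8λ + 16 = 0.
Single eigenvalue λ = 4 with algebraic multiplicity 2.
Eigenvector v = (1,1); generalized eigenvector w with (A-λI)w=v is (1,2).
General solution: e^(4t)[c_1·v + c_2·(t·v + w)].

x_1(t) = c_1e^(4t) + c_2te^(4t) + c_2e^(4t), x_2(t) = c_1e^(4t) + c_2te^(4t) + 2c_2e^(4t)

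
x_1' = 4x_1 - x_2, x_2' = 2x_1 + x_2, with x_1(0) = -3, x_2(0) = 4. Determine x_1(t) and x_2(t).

x_1(t) = -10e^(3t) + 7e^(2t), x_2(t) = -10e^(3t) + 14e^(2t)

Coefficient matrix A = [[4, -1], [2, 1]].
Characteristic polynomial det(A - λI) = λ^2 - 5λ + 6 = 0.
Eigenvalues λ = 2, 3.
For λ=2: (A-λI) row 1 is [2, -1], so an eigenvector is (-1, -2).
For λ=3: (A-λI) row 1 is [1, -1], so an eigenvector is (-1, -1).
General solution: C_1e^(2t)(-1,-2) + C_2e^(3t)(-1,-1).
Applying x_1(0)=-3, x_2(0)=4 gives C_1=-7, C_2=10.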